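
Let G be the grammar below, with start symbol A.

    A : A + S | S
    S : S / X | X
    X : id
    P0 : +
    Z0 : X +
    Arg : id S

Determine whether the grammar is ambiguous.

Only A, S, X are reachable from A; ignoring the rest: A → A + S | S  ;  S → S / X | X  — a left-associative chain with X at the bottom. Each string factors uniquely by precedence.

Unambiguous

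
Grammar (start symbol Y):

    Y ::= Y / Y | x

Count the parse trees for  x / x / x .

Parse trees for x / x / x:
  [Y [Y x] / [Y [Y x] / [Y x]]]
  [Y [Y [Y x] / [Y x]] / [Y x]]

2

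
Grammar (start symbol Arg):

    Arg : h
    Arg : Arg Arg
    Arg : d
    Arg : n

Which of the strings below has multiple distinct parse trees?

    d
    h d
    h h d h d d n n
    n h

d: 1 tree
h d: 1 tree
h h d h d d n n: 429 trees
n h: 1 tree

h h d h d d n n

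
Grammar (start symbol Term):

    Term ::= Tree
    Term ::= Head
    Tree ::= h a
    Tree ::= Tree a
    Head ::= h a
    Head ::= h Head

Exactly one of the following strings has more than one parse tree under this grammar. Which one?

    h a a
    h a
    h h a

h a a: 1 tree
h a: 2 trees
h h a: 1 tree

h a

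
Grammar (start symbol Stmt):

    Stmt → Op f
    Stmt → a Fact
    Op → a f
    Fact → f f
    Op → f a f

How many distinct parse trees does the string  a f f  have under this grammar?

2

Parse trees for a f f:
  [Stmt [Op a f] f]
  [Stmt a [Fact f f]]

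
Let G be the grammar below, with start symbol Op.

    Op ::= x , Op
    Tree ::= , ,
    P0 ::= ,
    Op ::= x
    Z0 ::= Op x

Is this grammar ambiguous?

(Z0, P0, Tree are unreachable from Op, so their rules don't affect L(Op).) The reachable grammar is A → atom sep A | atom. Each atom is followed by either the separator (recurse) or end-of-string (stop) — no choice point.

Unambiguous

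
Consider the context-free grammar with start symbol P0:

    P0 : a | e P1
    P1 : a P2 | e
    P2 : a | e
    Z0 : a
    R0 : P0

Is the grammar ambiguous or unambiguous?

(Z0, R0 are unreachable from P0, so their rules don't affect L(P0).) Restricted to the reachable nonterminals, every rule has the form A → t or A → t B, and no two rules for the same A share a first terminal. The grammar encodes a DFA — one run per string.

Unambiguous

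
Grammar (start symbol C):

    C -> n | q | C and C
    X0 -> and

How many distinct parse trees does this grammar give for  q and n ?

Parse trees for q and n:
  [C [C q] and [C n]]

1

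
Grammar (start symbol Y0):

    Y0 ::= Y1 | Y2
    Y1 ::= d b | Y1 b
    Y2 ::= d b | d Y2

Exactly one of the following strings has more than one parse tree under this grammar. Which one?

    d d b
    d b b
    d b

d d b: 1 tree
d b b: 1 tree
d b: 2 trees

d b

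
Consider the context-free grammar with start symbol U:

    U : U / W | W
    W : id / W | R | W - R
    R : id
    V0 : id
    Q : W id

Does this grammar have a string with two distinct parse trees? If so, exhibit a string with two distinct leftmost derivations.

Witness: id / id

Derivation 1: U ⇒ U / W ⇒ W / W ⇒ R / W ⇒ id / W ⇒ id / R ⇒ id / id
Derivation 2: U ⇒ W ⇒ id / W ⇒ id / R ⇒ id / id

Two distinct leftmost derivations for the same string.

Ambiguous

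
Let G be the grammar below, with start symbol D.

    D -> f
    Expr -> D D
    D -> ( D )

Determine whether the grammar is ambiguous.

Unambiguous

Only D is reachable from D; ignoring the rest: L(D) is { openⁿ atom closeⁿ : n ≥ 0 }. The bracket depth fixes n, and the derivation is forced at every step.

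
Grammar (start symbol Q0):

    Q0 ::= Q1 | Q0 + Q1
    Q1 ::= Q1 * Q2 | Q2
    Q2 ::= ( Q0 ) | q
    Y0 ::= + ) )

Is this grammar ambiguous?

Unambiguous

Only Q0, Q1, Q2 are reachable from Q0; ignoring the rest: This is a standard precedence ladder (Q0 over Q1 over Q2), with each level left-recursive on its own operator ('+' at Q0, '*' at Q1). That structure is LR(1), hence unambiguous.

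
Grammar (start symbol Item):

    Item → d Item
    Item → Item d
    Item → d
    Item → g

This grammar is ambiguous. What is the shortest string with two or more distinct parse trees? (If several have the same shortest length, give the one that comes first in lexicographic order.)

length 1: no string has ≥2 trees
length 2: d d has 2 parse trees

Two derivations of d d:
  Item ⇒ d Item ⇒ d d
  Item ⇒ Item d ⇒ d d

d d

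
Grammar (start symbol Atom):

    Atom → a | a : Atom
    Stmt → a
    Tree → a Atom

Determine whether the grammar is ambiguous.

(Stmt, Tree are unreachable from Atom, so their rules don't affect L(Atom).) The reachable grammar is A → atom sep A | atom. Each atom is followed by either the separator (recurse) or end-of-string (stop) — no choice point.

Unambiguous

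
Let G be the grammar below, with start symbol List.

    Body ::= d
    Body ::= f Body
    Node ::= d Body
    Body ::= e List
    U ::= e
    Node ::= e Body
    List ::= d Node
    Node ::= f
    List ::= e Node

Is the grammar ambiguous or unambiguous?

Unambiguous

Only List, Node, Body are reachable from List; ignoring the rest: Restricted to the reachable nonterminals, every rule has the form A → t or A → t B, and no two rules for the same A share a first terminal. The grammar encodes a DFA — one run per string.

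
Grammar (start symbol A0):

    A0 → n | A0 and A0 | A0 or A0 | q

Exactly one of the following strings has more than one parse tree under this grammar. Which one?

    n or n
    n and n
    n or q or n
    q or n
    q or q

n or q or n

n or n: 1 tree
n and n: 1 tree
n or q or n: 2 trees
q or n: 1 tree
q or q: 1 tree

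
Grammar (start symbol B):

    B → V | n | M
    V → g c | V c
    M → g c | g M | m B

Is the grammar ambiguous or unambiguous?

Witness: g c

Derivation 1: B ⇒ V ⇒ g c
Derivation 2: B ⇒ M ⇒ g c

Two distinct leftmost derivations for the same string.

Ambiguous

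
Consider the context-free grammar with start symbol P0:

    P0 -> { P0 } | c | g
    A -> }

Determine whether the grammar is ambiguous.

Only P0 is reachable from P0; ignoring the rest: Each string is a nest of matched brackets around a single atom. An opening bracket forces the recursive rule; an atom forces the base rule.

Unambiguous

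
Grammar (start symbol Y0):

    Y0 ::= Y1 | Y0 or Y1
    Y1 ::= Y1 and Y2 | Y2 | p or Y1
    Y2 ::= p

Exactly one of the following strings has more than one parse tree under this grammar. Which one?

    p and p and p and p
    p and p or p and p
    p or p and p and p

p or p and p and p

p and p and p and p: 1 tree
p and p or p and p: 1 tree
p or p and p and p: 4 trees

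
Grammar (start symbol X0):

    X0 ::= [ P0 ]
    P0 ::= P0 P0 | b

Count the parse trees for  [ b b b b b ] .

Parse trees for [ b b b b b ] (showing first 6 of 14):
  [X0 [ [P0 [P0 b] [P0 [P0 b] [P0 [P0 b] [P0 [P0 b] [P0 b]]]]] ]]
  [X0 [ [P0 [P0 b] [P0 [P0 b] [P0 [P0 [P0 b] [P0 b]] [P0 b]]]] ]]
  [X0 [ [P0 [P0 b] [P0 [P0 [P0 b] [P0 b]] [P0 [P0 b] [P0 b]]]] ]]
  [X0 [ [P0 [P0 b] [P0 [P0 [P0 b] [P0 [P0 b] [P0 b]]] [P0 b]]] ]]
  [X0 [ [P0 [P0 b] [P0 [P0 [P0 [P0 b] [P0 b]] [P0 b]] [P0 b]]] ]]
  [X0 [ [P0 [P0 [P0 b] [P0 b]] [P0 [P0 b] [P0 [P0 b] [P0 b]]]] ]]

14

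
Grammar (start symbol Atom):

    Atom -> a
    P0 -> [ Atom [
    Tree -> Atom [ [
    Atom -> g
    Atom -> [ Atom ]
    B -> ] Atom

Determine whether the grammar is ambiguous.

Only Atom is reachable from Atom; ignoring the rest: L(Atom) is { openⁿ atom closeⁿ : n ≥ 0 }. The bracket depth fixes n, and the derivation is forced at every step.

Unambiguous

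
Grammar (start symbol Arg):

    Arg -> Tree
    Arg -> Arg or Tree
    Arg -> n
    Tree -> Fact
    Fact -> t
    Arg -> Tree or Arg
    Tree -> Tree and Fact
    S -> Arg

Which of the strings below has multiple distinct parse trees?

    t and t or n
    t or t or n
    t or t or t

t or t or t

t and t or n: 1 tree
t or t or n: 1 tree
t or t or t: 4 trees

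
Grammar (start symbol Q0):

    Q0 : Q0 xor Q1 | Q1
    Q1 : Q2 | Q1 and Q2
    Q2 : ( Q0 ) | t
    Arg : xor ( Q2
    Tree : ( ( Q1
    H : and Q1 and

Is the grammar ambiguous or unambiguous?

(Arg, Tree, H are unreachable from Q0, so their rules don't affect L(Q0).) The grammar is stratified — Q0 handles 'xor' (left-recursive), Q1 handles 'and', Q2 atoms. Each operator has a fixed associativity and precedence level, so every string has one parse.

Unambiguous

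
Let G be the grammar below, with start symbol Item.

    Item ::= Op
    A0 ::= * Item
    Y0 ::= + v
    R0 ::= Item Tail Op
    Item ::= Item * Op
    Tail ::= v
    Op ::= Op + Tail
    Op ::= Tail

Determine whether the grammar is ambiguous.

Unambiguous

(R0, Y0, A0 are unreachable from Item, so their rules don't affect L(Item).) This is a standard precedence ladder (Item over Op over Tail), with each level left-recursive on its own operator ('*' at Item, '+' at Op). That structure is LR(1), hence unambiguous.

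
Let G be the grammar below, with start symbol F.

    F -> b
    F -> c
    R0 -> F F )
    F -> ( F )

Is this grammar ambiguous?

Unambiguous

Only F is reachable from F; ignoring the rest: L(F) is { openⁿ atom closeⁿ : n ≥ 0 }. The bracket depth fixes n, and the derivation is forced at every step.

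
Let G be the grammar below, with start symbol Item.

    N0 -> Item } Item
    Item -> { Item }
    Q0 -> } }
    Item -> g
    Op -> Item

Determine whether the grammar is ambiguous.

Unambiguous

(Op, N0, Q0 are unreachable from Item, so their rules don't affect L(Item).) L(Item) is { openⁿ atom closeⁿ : n ≥ 0 }. The bracket depth fixes n, and the derivation is forced at every step.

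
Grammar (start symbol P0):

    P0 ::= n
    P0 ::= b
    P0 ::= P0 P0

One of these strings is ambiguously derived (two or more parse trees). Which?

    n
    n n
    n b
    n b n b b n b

n: 1 tree
n n: 1 tree
n b: 1 tree
n b n b b n b: 132 trees

n b n b b n b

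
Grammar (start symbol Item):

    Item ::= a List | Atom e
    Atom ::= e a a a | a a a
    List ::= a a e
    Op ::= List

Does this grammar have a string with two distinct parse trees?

Witness: a a a e

Derivation 1: Item ⇒ a List ⇒ a a a e
Derivation 2: Item ⇒ Atom e ⇒ a a a e

Two distinct leftmost derivations for the same string.

Ambiguous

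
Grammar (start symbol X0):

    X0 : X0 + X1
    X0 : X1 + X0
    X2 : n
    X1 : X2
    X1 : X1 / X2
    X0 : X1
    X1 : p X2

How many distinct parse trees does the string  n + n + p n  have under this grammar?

4

Parse trees for n + n + p n:
  [X0 [X0 [X0 [X1 [X2 n]]] + [X1 [X2 n]]] + [X1 p [X2 n]]]
  [X0 [X0 [X1 [X2 n]] + [X0 [X1 [X2 n]]]] + [X1 p [X2 n]]]
  [X0 [X1 [X2 n]] + [X0 [X0 [X1 [X2 n]]] + [X1 p [X2 n]]]]
  [X0 [X1 [X2 n]] + [X0 [X1 [X2 n]] + [X0 [X1 p [X2 n]]]]]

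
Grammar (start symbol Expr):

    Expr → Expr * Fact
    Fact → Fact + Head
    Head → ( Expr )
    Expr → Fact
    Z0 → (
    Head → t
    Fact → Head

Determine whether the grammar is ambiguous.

Only Expr, Fact, Head are reachable from Expr; ignoring the rest: The grammar is stratified — Expr handles '*' (left-recursive), Fact handles '+', Head atoms. Each operator has a fixed associativity and precedence level, so every string has one parse.

Unambiguous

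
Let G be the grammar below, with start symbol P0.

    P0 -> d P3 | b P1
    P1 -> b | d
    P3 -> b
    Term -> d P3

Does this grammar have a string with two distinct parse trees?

(Term is unreachable from P0, so its rules don't affect L(P0).) Restricted to the reachable nonterminals, every rule has the form A → t or A → t B, and no two rules for the same A share a first terminal. The grammar encodes a DFA — one run per string.

Unambiguous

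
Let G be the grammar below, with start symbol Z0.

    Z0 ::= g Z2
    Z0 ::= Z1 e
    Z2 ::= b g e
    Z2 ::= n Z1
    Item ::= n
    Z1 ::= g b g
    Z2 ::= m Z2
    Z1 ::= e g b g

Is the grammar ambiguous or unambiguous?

Ambiguous

Witness: g b g e

Derivation 1: Z0 ⇒ g Z2 ⇒ g b g e
Derivation 2: Z0 ⇒ Z1 e ⇒ g b g e

Two distinct leftmost derivations for the same string.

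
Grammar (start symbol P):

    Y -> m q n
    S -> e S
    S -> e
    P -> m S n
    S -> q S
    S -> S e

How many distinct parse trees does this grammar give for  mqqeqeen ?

6

Parse trees for mqqeqeen:
  [P m [S q [S q [S e [S q [S e [S e]]]]]] n]
  [P m [S q [S q [S e [S q [S [S e] e]]]]] n]
  [P m [S q [S q [S e [S [S q [S e]] e]]]] n]
  [P m [S q [S q [S [S e [S q [S e]]] e]]] n]
  [P m [S q [S [S q [S e [S q [S e]]]] e]] n]
  [P m [S [S q [S q [S e [S q [S e]]]]] e] n]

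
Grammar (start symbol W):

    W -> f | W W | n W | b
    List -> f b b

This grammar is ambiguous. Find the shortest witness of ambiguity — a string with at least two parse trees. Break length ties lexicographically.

b b b

length 1: no string has ≥2 trees
length 2: no string has ≥2 trees
length 3: b b b has 2 parse trees

Two derivations of b b b:
  W ⇒ W W ⇒ W W W ⇒ b W W ⇒ b b W ⇒ b b b
  W ⇒ W W ⇒ b W ⇒ b W W ⇒ b b W ⇒ b b b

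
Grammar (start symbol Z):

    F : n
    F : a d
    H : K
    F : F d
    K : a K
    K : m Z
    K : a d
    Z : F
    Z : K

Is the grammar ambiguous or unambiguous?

Ambiguous

Witness: a d

Derivation 1: Z ⇒ F ⇒ a d
Derivation 2: Z ⇒ K ⇒ a d

Two distinct leftmost derivations for the same string.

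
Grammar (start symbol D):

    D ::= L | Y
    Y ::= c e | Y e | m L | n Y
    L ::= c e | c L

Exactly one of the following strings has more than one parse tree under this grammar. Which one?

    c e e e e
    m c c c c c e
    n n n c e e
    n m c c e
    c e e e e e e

n n n c e e

c e e e e: 1 tree
m c c c c c e: 1 tree
n n n c e e: 4 trees
n m c c e: 1 tree
c e e e e e e: 1 tree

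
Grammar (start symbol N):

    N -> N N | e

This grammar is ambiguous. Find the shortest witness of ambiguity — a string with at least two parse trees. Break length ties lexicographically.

length 1: no string has ≥2 trees
length 2: no string has ≥2 trees
length 3: e e e has 2 parse trees

Two derivations of e e e:
  N ⇒ N N ⇒ N N N ⇒ e N N ⇒ e e N ⇒ e e e
  N ⇒ N N ⇒ e N ⇒ e N N ⇒ e e N ⇒ e e e

e e e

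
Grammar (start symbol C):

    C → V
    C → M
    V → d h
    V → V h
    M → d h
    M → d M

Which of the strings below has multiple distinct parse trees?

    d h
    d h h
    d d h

d h

d h: 2 trees
d h h: 1 tree
d d h: 1 tree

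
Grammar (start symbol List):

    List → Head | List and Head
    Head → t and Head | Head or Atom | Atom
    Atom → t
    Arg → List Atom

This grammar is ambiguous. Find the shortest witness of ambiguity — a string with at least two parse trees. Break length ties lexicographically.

t and t

length 1: no string has ≥2 trees
length 3: t and t has 2 parse trees

Two derivations of t and t:
  List ⇒ Head ⇒ t and Head ⇒ t and Atom ⇒ t and t
  List ⇒ List and Head ⇒ Head and Head ⇒ Atom and Head ⇒ t and Head ⇒ t and Atom ⇒ t and t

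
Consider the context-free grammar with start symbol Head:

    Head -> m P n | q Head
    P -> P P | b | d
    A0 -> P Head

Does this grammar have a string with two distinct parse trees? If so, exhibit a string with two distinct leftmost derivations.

Ambiguous

Witness: m b b b n

Derivation 1: Head ⇒ m P n ⇒ m P P n ⇒ m P P P n ⇒ m b P P n ⇒ m b b P n ⇒ m b b b n
Derivation 2: Head ⇒ m P n ⇒ m P P n ⇒ m b P n ⇒ m b P P n ⇒ m b b P n ⇒ m b b b n

Two distinct leftmost derivations for the same string.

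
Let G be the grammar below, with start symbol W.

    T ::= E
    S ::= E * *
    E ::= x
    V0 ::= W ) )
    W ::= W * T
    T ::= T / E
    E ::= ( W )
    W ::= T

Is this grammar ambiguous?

Only W, T, E are reachable from W; ignoring the rest: The grammar is stratified — W handles '*' (left-recursive), T handles '/', E atoms. Each operator has a fixed associativity and precedence level, so every string has one parse.

Unambiguous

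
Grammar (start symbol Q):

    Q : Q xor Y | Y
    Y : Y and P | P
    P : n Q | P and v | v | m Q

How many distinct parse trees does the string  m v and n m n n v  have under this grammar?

2

Parse trees for m v and n m n n v:
  [Q [Y [Y [P m [Q [Y [P v]]]]] and [P n [Q [Y [P m [Q [Y [P n [Q [Y [P n [Q [Y [P v]]]]]]]]]]]]]]]
  [Q [Y [P m [Q [Y [Y [P v]] and [P n [Q [Y [P m [Q [Y [P n [Q [Y [P n [Q [Y [P v]]]]]]]]]]]]]]]]]]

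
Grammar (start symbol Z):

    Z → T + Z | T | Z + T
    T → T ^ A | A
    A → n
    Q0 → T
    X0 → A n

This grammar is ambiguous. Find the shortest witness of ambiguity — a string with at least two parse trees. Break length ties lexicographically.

length 1: no string has ≥2 trees
length 3: n + n has 2 parse trees

Two derivations of n + n:
  Z ⇒ T + Z ⇒ A + Z ⇒ n + Z ⇒ n + T ⇒ n + A ⇒ n + n
  Z ⇒ Z + T ⇒ T + T ⇒ A + T ⇒ n + T ⇒ n + A ⇒ n + n

n + n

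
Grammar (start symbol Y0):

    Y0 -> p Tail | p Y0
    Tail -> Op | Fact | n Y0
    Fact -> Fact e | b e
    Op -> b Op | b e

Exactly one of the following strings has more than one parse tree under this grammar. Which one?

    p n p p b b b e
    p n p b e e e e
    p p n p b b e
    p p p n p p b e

p n p p b b b e: 1 tree
p n p b e e e e: 1 tree
p p n p b b e: 1 tree
p p p n p p b e: 2 trees

p p p n p p b e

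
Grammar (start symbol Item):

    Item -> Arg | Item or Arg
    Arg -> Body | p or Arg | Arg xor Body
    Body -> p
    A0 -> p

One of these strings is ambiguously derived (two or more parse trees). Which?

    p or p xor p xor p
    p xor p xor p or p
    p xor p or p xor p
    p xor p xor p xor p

p or p xor p xor p: 4 trees
p xor p xor p or p: 1 tree
p xor p or p xor p: 1 tree
p xor p xor p xor p: 1 tree

p or p xor p xor p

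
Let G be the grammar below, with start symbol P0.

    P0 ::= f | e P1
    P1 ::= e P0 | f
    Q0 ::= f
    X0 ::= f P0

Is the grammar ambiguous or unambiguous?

Unambiguous

Only P0, P1 are reachable from P0; ignoring the rest: The reachable rules are right-linear with at most one rule per (nonterminal, next-terminal) pair. Each input token forces the next rule, so parsing is deterministic.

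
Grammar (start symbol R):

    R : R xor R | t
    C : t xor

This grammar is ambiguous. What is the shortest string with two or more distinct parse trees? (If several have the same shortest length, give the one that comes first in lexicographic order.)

length 1: no string has ≥2 trees
length 3: no string has ≥2 trees
length 5: t xor t xor t has 2 parse trees

Two derivations of t xor t xor t:
  R ⇒ R xor R ⇒ R xor R xor R ⇒ t xor R xor R ⇒ t xor t xor R ⇒ t xor t xor t
  R ⇒ R xor R ⇒ t xor R ⇒ t xor R xor R ⇒ t xor t xor R ⇒ t xor t xor t

t xor t xor t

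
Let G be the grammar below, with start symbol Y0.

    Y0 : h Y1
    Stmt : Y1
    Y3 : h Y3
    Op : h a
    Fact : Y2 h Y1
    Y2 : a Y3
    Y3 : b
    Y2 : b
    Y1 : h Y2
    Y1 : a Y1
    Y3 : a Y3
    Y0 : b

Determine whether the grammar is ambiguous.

Unambiguous

Only Y0, Y1, Y2, Y3 are reachable from Y0; ignoring the rest: Restricted to the reachable nonterminals, every rule has the form A → t or A → t B, and no two rules for the same A share a first terminal. The grammar encodes a DFA — one run per string.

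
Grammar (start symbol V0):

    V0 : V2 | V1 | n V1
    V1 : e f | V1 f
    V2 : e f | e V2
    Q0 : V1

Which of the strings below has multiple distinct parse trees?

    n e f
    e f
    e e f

n e f: 1 tree
e f: 2 trees
e e f: 1 tree

e f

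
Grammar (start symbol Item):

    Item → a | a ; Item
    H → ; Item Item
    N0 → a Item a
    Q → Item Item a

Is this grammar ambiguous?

(H, N0, Q are unreachable from Item, so their rules don't affect L(Item).) Right-recursive list with a separator: after each atom, whether the separator follows determines the rule. One parse per string.

Unambiguous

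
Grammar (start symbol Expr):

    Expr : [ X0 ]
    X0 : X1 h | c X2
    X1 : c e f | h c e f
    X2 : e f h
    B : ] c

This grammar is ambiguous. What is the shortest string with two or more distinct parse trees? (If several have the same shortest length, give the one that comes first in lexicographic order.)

[ c e f h ]

length 6: [ c e f h ] has 2 parse trees

Two derivations of [ c e f h ]:
  Expr ⇒ [ X0 ] ⇒ [ X1 h ] ⇒ [ c e f h ]
  Expr ⇒ [ X0 ] ⇒ [ c X2 ] ⇒ [ c e f h ]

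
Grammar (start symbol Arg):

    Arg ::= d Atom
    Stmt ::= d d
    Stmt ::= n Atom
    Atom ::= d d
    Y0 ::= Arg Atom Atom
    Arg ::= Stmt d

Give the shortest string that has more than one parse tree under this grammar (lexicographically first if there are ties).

d d d

length 3: d d d has 2 parse trees

Two derivations of d d d:
  Arg ⇒ d Atom ⇒ d d d
  Arg ⇒ Stmt d ⇒ d d d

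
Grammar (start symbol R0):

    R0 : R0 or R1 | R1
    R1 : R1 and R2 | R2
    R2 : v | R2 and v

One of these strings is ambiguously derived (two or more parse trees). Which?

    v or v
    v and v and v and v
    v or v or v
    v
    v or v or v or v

v and v and v and v

v or v: 1 tree
v and v and v and v: 8 trees
v or v or v: 1 tree
v: 1 tree
v or v or v or v: 1 tree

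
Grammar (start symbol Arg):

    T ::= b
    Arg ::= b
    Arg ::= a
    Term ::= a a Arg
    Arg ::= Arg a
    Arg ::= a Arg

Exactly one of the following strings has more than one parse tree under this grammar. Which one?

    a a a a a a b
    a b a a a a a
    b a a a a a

a b a a a a a

a a a a a a b: 1 tree
a b a a a a a: 6 trees
b a a a a a: 1 tree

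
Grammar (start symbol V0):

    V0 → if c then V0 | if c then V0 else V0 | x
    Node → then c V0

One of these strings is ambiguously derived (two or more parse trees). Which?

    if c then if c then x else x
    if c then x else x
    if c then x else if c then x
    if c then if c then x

if c then if c then x else x

if c then if c then x else x: 2 trees
if c then x else x: 1 tree
if c then x else if c then x: 1 tree
if c then if c then x: 1 tree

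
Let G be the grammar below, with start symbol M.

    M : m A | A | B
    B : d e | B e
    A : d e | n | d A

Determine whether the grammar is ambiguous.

Ambiguous

Witness: d e

Derivation 1: M ⇒ A ⇒ d e
Derivation 2: M ⇒ B ⇒ d e

Two distinct leftmost derivations for the same string.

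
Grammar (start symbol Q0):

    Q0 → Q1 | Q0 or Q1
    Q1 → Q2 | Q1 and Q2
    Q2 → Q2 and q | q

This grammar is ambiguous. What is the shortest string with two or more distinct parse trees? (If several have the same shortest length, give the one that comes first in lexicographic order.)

q and q

length 1: no string has ≥2 trees
length 3: q and q has 2 parse trees

Two derivations of q and q:
  Q0 ⇒ Q1 ⇒ Q2 ⇒ Q2 and q ⇒ q and q
  Q0 ⇒ Q1 ⇒ Q1 and Q2 ⇒ Q2 and Q2 ⇒ q and Q2 ⇒ q and q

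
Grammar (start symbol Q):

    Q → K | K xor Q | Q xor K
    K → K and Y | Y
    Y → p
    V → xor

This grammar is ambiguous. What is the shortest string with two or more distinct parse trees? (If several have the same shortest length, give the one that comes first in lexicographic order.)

length 1: no string has ≥2 trees
length 3: p xor p has 2 parse trees

Two derivations of p xor p:
  Q ⇒ K xor Q ⇒ Y xor Q ⇒ p xor Q ⇒ p xor K ⇒ p xor Y ⇒ p xor p
  Q ⇒ Q xor K ⇒ K xor K ⇒ Y xor K ⇒ p xor K ⇒ p xor Y ⇒ p xor p

p xor p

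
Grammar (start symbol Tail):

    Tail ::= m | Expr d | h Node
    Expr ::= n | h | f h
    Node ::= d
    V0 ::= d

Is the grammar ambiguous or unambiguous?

Ambiguous

Witness: h d

Derivation 1: Tail ⇒ Expr d ⇒ h d
Derivation 2: Tail ⇒ h Node ⇒ h d

Two distinct leftmost derivations for the same string.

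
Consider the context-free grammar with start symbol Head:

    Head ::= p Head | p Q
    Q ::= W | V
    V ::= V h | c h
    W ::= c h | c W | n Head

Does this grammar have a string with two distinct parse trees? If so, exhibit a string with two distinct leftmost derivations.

Witness: p c h

Derivation 1: Head ⇒ p Q ⇒ p W ⇒ p c h
Derivation 2: Head ⇒ p Q ⇒ p V ⇒ p c h

Two distinct leftmost derivations for the same string.

Ambiguous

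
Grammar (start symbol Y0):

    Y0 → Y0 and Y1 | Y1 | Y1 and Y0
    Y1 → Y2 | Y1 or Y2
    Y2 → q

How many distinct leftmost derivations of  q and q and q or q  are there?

4

Parse trees for q and q and q or q:
  [Y0 [Y0 [Y0 [Y1 [Y2 q]]] and [Y1 [Y2 q]]] and [Y1 [Y1 [Y2 q]] or [Y2 q]]]
  [Y0 [Y0 [Y1 [Y2 q]] and [Y0 [Y1 [Y2 q]]]] and [Y1 [Y1 [Y2 q]] or [Y2 q]]]
  [Y0 [Y1 [Y2 q]] and [Y0 [Y0 [Y1 [Y2 q]]] and [Y1 [Y1 [Y2 q]] or [Y2 q]]]]
  [Y0 [Y1 [Y2 q]] and [Y0 [Y1 [Y2 q]] and [Y0 [Y1 [Y1 [Y2 q]] or [Y2 q]]]]]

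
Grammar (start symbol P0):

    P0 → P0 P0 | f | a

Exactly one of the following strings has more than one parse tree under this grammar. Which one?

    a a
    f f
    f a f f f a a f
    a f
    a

f a f f f a a f

a a: 1 tree
f f: 1 tree
f a f f f a a f: 429 trees
a f: 1 tree
a: 1 tree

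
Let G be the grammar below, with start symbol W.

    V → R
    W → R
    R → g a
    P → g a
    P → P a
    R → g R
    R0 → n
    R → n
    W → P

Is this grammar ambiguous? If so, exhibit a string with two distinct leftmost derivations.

Witness: g a

Derivation 1: W ⇒ R ⇒ g a
Derivation 2: W ⇒ P ⇒ g a

Two distinct leftmost derivations for the same string.

Ambiguous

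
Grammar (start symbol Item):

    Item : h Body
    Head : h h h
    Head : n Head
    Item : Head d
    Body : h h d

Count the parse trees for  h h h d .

2

Parse trees for h h h d:
  [Item h [Body h h d]]
  [Item [Head h h h] d]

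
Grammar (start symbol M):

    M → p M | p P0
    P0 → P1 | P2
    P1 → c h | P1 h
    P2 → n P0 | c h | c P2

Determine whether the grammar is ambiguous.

Witness: p c h

Derivation 1: M ⇒ p P0 ⇒ p P1 ⇒ p c h
Derivation 2: M ⇒ p P0 ⇒ p P2 ⇒ p c h

Two distinct leftmost derivations for the same string.

Ambiguous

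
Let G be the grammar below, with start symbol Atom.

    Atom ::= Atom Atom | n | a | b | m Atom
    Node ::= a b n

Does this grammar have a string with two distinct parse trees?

Witness: a a a

Derivation 1: Atom ⇒ Atom Atom ⇒ Atom Atom Atom ⇒ a Atom Atom ⇒ a a Atom ⇒ a a a
Derivation 2: Atom ⇒ Atom Atom ⇒ a Atom ⇒ a Atom Atom ⇒ a a Atom ⇒ a a a

Two distinct leftmost derivations for the same string.

Ambiguous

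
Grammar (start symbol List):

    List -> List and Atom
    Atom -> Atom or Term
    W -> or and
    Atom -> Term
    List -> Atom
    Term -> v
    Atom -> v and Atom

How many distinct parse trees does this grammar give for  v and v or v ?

Parse trees for v and v or v:
  [List [List [Atom [Term v]]] and [Atom [Atom [Term v]] or [Term v]]]
  [List [Atom [Atom v and [Atom [Term v]]] or [Term v]]]
  [List [Atom v and [Atom [Atom [Term v]] or [Term v]]]]

3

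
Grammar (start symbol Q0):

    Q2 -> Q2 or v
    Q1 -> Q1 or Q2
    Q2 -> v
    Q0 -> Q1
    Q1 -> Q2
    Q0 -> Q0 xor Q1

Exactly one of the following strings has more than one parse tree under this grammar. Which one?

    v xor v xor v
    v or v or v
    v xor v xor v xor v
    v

v or v or v

v xor v xor v: 1 tree
v or v or v: 4 trees
v xor v xor v xor v: 1 tree
v: 1 tree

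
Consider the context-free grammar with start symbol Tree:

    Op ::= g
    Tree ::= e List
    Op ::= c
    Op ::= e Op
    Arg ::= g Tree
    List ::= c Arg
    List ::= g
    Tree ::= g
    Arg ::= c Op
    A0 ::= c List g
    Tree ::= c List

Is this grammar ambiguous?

Unambiguous

Only Tree, List, Arg, Op are reachable from Tree; ignoring the rest: Each reachable nonterminal has at most one production per leading terminal, and all productions are right-linear; the derivation is determined token-by-token.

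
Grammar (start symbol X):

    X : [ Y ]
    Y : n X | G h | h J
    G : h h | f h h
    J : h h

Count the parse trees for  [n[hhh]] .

2

Parse trees for [n[hhh]]:
  [X [ [Y n [X [ [Y [G h h] h] ]]] ]]
  [X [ [Y n [X [ [Y h [J h h]] ]]] ]]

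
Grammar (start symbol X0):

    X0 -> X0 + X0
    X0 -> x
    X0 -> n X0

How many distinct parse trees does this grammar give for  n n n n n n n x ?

1

Parse trees for n n n n n n n x:
  [X0 n [X0 n [X0 n [X0 n [X0 n [X0 n [X0 n [X0 x]]]]]]]]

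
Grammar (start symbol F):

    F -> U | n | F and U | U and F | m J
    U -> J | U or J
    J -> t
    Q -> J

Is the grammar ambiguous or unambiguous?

Witness: t and t

Derivation 1: F ⇒ F and U ⇒ U and U ⇒ J and U ⇒ t and U ⇒ t and J ⇒ t and t
Derivation 2: F ⇒ U and F ⇒ J and F ⇒ t and F ⇒ t and U ⇒ t and J ⇒ t and t

Two distinct leftmost derivations for the same string.

Ambiguous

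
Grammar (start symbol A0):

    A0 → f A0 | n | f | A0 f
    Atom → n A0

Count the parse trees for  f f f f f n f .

Parse trees for f f f f f n f:
  [A0 f [A0 f [A0 f [A0 f [A0 f [A0 [A0 n] f]]]]]]
  [A0 f [A0 f [A0 f [A0 f [A0 [A0 f [A0 n]] f]]]]]
  [A0 f [A0 f [A0 f [A0 [A0 f [A0 f [A0 n]]] f]]]]
  [A0 f [A0 f [A0 [A0 f [A0 f [A0 f [A0 n]]]] f]]]
  [A0 f [A0 [A0 f [A0 f [A0 f [A0 f [A0 n]]]]] f]]
  [A0 [A0 f [A0 f [A0 f [A0 f [A0 f [A0 n]]]]]] f]

6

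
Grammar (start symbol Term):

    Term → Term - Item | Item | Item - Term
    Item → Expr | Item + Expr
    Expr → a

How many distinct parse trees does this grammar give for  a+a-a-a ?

4

Parse trees for a+a-a-a:
  [Term [Term [Term [Item [Item [Expr a]] + [Expr a]]] - [Item [Expr a]]] - [Item [Expr a]]]
  [Term [Term [Item [Item [Expr a]] + [Expr a]] - [Term [Item [Expr a]]]] - [Item [Expr a]]]
  [Term [Item [Item [Expr a]] + [Expr a]] - [Term [Term [Item [Expr a]]] - [Item [Expr a]]]]
  [Term [Item [Item [Expr a]] + [Expr a]] - [Term [Item [Expr a]] - [Term [Item [Expr a]]]]]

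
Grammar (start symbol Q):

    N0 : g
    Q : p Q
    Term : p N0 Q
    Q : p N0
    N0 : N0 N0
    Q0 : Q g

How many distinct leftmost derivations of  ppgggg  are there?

Parse trees for ppgggg:
  [Q p [Q p [N0 [N0 g] [N0 [N0 g] [N0 [N0 g] [N0 g]]]]]]
  [Q p [Q p [N0 [N0 g] [N0 [N0 [N0 g] [N0 g]] [N0 g]]]]]
  [Q p [Q p [N0 [N0 [N0 g] [N0 g]] [N0 [N0 g] [N0 g]]]]]
  [Q p [Q p [N0 [N0 [N0 g] [N0 [N0 g] [N0 g]]] [N0 g]]]]
  [Q p [Q p [N0 [N0 [N0 [N0 g] [N0 g]] [N0 g]] [N0 g]]]]

5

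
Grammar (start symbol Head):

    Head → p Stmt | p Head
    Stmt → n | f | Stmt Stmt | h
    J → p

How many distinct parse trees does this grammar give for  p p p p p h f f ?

2

Parse trees for p p p p p h f f:
  [Head p [Head p [Head p [Head p [Head p [Stmt [Stmt h] [Stmt [Stmt f] [Stmt f]]]]]]]]
  [Head p [Head p [Head p [Head p [Head p [Stmt [Stmt [Stmt h] [Stmt f]] [Stmt f]]]]]]]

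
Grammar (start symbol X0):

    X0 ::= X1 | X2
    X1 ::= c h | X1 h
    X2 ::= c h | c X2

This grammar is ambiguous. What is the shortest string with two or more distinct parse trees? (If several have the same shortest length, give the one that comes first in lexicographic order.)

length 2: c h has 2 parse trees

Two derivations of c h:
  X0 ⇒ X1 ⇒ c h
  X0 ⇒ X2 ⇒ c h

c h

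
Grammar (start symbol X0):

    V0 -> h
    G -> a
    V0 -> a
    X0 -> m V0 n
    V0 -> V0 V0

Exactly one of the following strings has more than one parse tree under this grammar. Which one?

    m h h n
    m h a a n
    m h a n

m h a a n

m h h n: 1 tree
m h a a n: 2 trees
m h a n: 1 tree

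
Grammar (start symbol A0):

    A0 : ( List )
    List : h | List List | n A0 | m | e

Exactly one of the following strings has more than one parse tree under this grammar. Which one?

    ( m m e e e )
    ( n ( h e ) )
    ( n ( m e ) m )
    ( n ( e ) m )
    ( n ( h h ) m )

( m m e e e ): 14 trees
( n ( h e ) ): 1 tree
( n ( m e ) m ): 1 tree
( n ( e ) m ): 1 tree
( n ( h h ) m ): 1 tree

( m m e e e )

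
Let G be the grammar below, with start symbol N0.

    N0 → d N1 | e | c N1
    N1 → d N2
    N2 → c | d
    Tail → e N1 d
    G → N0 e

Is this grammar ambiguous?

Unambiguous

Only N0, N1, N2 are reachable from N0; ignoring the rest: Restricted to the reachable nonterminals, every rule has the form A → t or A → t B, and no two rules for the same A share a first terminal. The grammar encodes a DFA — one run per string.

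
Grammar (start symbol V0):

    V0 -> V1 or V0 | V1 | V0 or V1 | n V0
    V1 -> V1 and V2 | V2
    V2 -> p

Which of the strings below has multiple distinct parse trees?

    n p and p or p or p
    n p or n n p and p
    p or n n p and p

n p and p or p or p

n p and p or p or p: 7 trees
n p or n n p and p: 1 tree
p or n n p and p: 1 tree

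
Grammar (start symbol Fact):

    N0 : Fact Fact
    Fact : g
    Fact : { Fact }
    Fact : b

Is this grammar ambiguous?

Unambiguous

(N0 is unreachable from Fact, so its rules don't affect L(Fact).) Each string is a nest of matched brackets around a single atom. An opening bracket forces the recursive rule; an atom forces the base rule.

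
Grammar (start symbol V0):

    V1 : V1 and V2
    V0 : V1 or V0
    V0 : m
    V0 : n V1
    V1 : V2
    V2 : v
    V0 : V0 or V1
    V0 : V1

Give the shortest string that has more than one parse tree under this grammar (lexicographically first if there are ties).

length 1: no string has ≥2 trees
length 2: no string has ≥2 trees
length 3: v or v has 2 parse trees

Two derivations of v or v:
  V0 ⇒ V1 or V0 ⇒ V2 or V0 ⇒ v or V0 ⇒ v or V1 ⇒ v or V2 ⇒ v or v
  V0 ⇒ V0 or V1 ⇒ V1 or V1 ⇒ V2 or V1 ⇒ v or V1 ⇒ v or V2 ⇒ v or v

v or v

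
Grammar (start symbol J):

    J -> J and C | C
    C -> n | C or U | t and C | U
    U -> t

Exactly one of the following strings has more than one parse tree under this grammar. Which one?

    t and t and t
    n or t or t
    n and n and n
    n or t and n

t and t and t

t and t and t: 4 trees
n or t or t: 1 tree
n and n and n: 1 tree
n or t and n: 1 tree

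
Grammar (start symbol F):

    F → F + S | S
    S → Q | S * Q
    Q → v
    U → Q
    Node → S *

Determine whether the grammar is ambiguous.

Only F, S, Q are reachable from F; ignoring the rest: This is a standard precedence ladder (F over S over Q), with each level left-recursive on its own operator ('+' at F, '*' at S). That structure is LR(1), hence unambiguous.

Unambiguous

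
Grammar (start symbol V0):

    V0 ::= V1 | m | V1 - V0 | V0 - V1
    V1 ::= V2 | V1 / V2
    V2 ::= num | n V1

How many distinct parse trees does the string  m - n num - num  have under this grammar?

1

Parse trees for m - n num - num:
  [V0 [V0 [V0 m] - [V1 [V2 n [V1 [V2 num]]]]] - [V1 [V2 num]]]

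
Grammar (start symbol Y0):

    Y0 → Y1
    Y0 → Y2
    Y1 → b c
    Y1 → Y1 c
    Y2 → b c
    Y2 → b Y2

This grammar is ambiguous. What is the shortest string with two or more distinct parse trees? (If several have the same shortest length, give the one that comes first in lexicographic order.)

b c

length 2: b c has 2 parse trees

Two derivations of b c:
  Y0 ⇒ Y1 ⇒ b c
  Y0 ⇒ Y2 ⇒ b c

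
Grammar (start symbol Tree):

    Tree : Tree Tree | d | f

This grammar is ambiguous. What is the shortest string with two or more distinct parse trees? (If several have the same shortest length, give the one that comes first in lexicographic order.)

length 1: no string has ≥2 trees
length 2: no string has ≥2 trees
length 3: d d d has 2 parse trees

Two derivations of d d d:
  Tree ⇒ Tree Tree ⇒ Tree Tree Tree ⇒ d Tree Tree ⇒ d d Tree ⇒ d d d
  Tree ⇒ Tree Tree ⇒ d Tree ⇒ d Tree Tree ⇒ d d Tree ⇒ d d d

d d d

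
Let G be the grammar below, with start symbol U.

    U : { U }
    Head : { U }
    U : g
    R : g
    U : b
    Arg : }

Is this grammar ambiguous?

Unambiguous

(Head, R, Arg are unreachable from U, so their rules don't affect L(U).) L(U) is { openⁿ atom closeⁿ : n ≥ 0 }. The bracket depth fixes n, and the derivation is forced at every step.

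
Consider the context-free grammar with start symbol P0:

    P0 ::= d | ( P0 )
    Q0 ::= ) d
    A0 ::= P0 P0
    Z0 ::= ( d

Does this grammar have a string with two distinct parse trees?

Unambiguous

Only P0 is reachable from P0; ignoring the rest: Each string is a nest of matched brackets around a single atom. An opening bracket forces the recursive rule; an atom forces the base rule.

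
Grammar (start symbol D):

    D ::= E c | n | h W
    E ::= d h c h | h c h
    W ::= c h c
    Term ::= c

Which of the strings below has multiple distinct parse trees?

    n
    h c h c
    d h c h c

n: 1 tree
h c h c: 2 trees
d h c h c: 1 tree

h c h c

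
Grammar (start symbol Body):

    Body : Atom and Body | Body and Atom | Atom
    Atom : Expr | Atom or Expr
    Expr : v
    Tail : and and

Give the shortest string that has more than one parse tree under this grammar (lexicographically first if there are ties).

v and v

length 1: no string has ≥2 trees
length 3: v and v has 2 parse trees

Two derivations of v and v:
  Body ⇒ Atom and Body ⇒ Expr and Body ⇒ v and Body ⇒ v and Atom ⇒ v and Expr ⇒ v and v
  Body ⇒ Body and Atom ⇒ Atom and Atom ⇒ Expr and Atom ⇒ v and Atom ⇒ v and Expr ⇒ v and v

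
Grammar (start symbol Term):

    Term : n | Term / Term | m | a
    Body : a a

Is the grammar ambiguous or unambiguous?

Witness: a / a / a

Derivation 1: Term ⇒ Term / Term ⇒ Term / Term / Term ⇒ a / Term / Term ⇒ a / a / Term ⇒ a / a / a
Derivation 2: Term ⇒ Term / Term ⇒ a / Term ⇒ a / Term / Term ⇒ a / a / Term ⇒ a / a / a

Two distinct leftmost derivations for the same string.

Ambiguous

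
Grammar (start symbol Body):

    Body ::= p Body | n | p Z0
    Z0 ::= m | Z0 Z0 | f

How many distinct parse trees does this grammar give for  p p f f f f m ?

14

Parse trees for p p f f f f m (showing first 6 of 14):
  [Body p [Body p [Z0 [Z0 f] [Z0 [Z0 f] [Z0 [Z0 f] [Z0 [Z0 f] [Z0 m]]]]]]]
  [Body p [Body p [Z0 [Z0 f] [Z0 [Z0 f] [Z0 [Z0 [Z0 f] [Z0 f]] [Z0 m]]]]]]
  [Body p [Body p [Z0 [Z0 f] [Z0 [Z0 [Z0 f] [Z0 f]] [Z0 [Z0 f] [Z0 m]]]]]]
  [Body p [Body p [Z0 [Z0 f] [Z0 [Z0 [Z0 f] [Z0 [Z0 f] [Z0 f]]] [Z0 m]]]]]
  [Body p [Body p [Z0 [Z0 f] [Z0 [Z0 [Z0 [Z0 f] [Z0 f]] [Z0 f]] [Z0 m]]]]]
  [Body p [Body p [Z0 [Z0 [Z0 f] [Z0 f]] [Z0 [Z0 f] [Z0 [Z0 f] [Z0 m]]]]]]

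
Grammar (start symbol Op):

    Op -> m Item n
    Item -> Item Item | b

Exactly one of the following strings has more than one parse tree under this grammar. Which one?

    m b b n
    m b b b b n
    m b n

m b b b b n

m b b n: 1 tree
m b b b b n: 5 trees
m b n: 1 tree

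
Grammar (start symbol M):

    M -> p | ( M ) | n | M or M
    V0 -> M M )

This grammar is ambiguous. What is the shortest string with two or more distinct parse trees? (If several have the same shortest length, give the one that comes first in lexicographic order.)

n or n or n

length 1: no string has ≥2 trees
length 3: no string has ≥2 trees
length 5: n or n or n has 2 parse trees

Two derivations of n or n or n:
  M ⇒ M or M ⇒ n or M ⇒ n or M or M ⇒ n or n or M ⇒ n or n or n
  M ⇒ M or M ⇒ M or M or M ⇒ n or M or M ⇒ n or n or M ⇒ n or n or n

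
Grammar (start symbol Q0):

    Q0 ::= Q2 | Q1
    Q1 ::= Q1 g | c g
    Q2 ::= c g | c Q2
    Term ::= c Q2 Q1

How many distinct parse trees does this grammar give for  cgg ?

Parse trees for cgg:
  [Q0 [Q1 [Q1 c g] g]]

1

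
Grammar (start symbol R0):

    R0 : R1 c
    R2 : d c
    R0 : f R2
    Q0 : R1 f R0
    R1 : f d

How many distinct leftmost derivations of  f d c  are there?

2

Parse trees for f d c:
  [R0 [R1 f d] c]
  [R0 f [R2 d c]]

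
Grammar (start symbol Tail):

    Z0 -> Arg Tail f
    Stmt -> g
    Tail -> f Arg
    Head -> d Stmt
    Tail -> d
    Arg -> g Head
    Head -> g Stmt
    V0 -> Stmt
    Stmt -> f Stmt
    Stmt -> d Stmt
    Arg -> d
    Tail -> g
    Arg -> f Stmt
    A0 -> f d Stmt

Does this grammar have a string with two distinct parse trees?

Only Tail, Arg, Head, Stmt are reachable from Tail; ignoring the rest: Each reachable nonterminal has at most one production per leading terminal, and all productions are right-linear; the derivation is determined token-by-token.

Unambiguous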